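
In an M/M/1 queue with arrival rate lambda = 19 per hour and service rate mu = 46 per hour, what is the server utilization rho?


rho = lambda/mu = 19/46 = 0.413

0.413


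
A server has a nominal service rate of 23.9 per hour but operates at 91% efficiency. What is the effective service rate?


Effective rate = mu * efficiency = 23.9 * 0.91 = 21.75 per hour

21.75 per hour


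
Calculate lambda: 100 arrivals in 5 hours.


lambda = total arrivals / time = 100 / 5 = 20.0 per hour

20.0 per hour


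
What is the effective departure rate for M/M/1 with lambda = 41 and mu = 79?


For a stable queue (lambda < mu), throughput = lambda = 41 per hour

41 per hour


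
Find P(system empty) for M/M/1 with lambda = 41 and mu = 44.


P0 = 1 - rho = 1 - 41/44 = 0.0682

0.0682


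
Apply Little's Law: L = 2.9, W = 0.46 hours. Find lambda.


lambda = L / W = 2.9 / 0.46 = 6.3 per hour

6.3 per hour


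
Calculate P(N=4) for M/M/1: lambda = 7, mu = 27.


rho = 7/27; P(n) = (1-rho)*rho^n = (1-7/27)*(7/27)^4 = 0.0033

0.0033


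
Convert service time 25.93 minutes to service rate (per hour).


mu = 60 / avg_service_time = 60 / 25.93 = 2.31 per hour

2.31 per hour


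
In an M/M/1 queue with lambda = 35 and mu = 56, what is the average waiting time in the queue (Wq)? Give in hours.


rho = 35/56; Wq = rho/(mu - lambda) = 0.0298 hours

0.0298 hours


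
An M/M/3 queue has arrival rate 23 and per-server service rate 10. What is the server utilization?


rho = lambda/(c*mu) = 23/(3*10) = 0.7667

0.7667


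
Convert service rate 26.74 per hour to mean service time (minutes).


Mean service time = 60/mu = 60/26.74 = 2.24 minutes

2.24 minutes


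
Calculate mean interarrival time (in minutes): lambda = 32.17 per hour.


Mean interarrival time = 60/lambda = 60/32.17 = 1.87 minutes

1.87 minutes


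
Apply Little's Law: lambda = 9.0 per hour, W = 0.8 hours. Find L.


L = lambda * W = 9.0 * 0.8 = 7.2

7.2


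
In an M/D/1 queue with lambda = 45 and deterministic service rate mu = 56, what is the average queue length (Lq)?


M/D/1: Lq = rho^2 / (2*(1-rho)) where rho = 45/56; Lq = 1.64

1.64


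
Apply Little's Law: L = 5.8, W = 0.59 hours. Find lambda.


lambda = L / W = 5.8 / 0.59 = 9.83 per hour

9.83 per hour


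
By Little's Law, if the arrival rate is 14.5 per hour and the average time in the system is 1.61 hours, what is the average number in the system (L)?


L = lambda * W = 14.5 * 1.61 = 23.35

23.35


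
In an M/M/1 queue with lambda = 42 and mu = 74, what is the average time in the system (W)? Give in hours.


W = 1/(mu - lambda) = 1/(74 - 42) = 0.0313 hours

0.0313 hours


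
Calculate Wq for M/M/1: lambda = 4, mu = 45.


rho = 4/45; Wq = rho/(mu - lambda) = 0.0022 hours

0.0022 hours


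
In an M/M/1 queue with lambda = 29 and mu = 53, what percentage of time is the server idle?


Idle fraction = (1 - rho) * 100 = (1 - 29/53) * 100 = 45.3%

45.3%


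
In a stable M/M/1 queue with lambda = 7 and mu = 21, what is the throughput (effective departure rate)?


For a stable queue (lambda < mu), throughput = lambda = 7 per hour

7 per hour


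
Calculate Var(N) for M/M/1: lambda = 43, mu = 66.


rho = 43/66; Var(N) = rho/(1-rho)^2 = 5.36

5.36


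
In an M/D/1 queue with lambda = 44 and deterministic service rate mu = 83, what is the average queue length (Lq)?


M/D/1: Lq = rho^2 / (2*(1-rho)) where rho = 44/83; Lq = 0.3

0.3


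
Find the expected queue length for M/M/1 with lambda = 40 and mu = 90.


rho = 40/90; Lq = rho^2/(1-rho) = 0.36

0.36


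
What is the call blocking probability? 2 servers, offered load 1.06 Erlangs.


B(N,A) = (A^N/N!) / sum(A^k/k!, k=0..N) with N=2, A=1.06 = 0.2143

0.2143


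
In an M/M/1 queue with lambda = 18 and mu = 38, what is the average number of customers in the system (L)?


rho = 18/38; L = rho/(1-rho) = 0.9

0.9


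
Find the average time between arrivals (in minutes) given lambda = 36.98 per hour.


Mean interarrival time = 60/lambda = 60/36.98 = 1.62 minutes

1.62 minutes


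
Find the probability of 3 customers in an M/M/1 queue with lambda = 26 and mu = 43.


rho = 26/43; P(n) = (1-rho)*rho^n = (1-26/43)*(26/43)^3 = 0.0874

0.0874


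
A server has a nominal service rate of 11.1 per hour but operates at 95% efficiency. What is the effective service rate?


Effective rate = mu * efficiency = 11.1 * 0.95 = 10.55 per hour

10.55 per hour


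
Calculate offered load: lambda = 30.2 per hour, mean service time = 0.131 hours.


Offered load a = lambda * E[S] = 30.2 * 0.131 = 3.96 Erlangs

3.96 Erlangs


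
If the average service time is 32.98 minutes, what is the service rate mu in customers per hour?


mu = 60 / avg_service_time = 60 / 32.98 = 1.82 per hour

1.82 per hour


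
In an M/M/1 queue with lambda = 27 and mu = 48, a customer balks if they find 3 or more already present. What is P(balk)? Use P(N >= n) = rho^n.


P(N >= 3) = rho^3 = (27/48)^3 = 0.178

0.178


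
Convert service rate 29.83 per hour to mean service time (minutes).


Mean service time = 60/mu = 60/29.83 = 2.01 minutes

2.01 minutes


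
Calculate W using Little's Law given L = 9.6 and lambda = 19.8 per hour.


W = L / lambda = 9.6 / 19.8 = 0.4848 hours

0.4848 hours


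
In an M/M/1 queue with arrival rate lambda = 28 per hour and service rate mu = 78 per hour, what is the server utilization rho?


rho = lambda/mu = 28/78 = 0.359

0.359


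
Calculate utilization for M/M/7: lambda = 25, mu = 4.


rho = lambda/(c*mu) = 25/(7*4) = 0.8929

0.8929


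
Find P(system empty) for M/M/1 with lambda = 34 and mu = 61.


P0 = 1 - rho = 1 - 34/61 = 0.4426

0.4426


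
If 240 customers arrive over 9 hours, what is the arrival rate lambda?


lambda = total arrivals / time = 240 / 9 = 26.67 per hour

26.67 per hour


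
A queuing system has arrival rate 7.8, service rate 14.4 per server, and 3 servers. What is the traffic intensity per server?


rho = lambda / (c * mu) = 7.8 / (3 * 14.4) = 0.1806

0.1806


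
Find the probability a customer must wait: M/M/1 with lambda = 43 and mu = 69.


P(wait) = rho = lambda/mu = 43/69 = 0.6232

0.6232


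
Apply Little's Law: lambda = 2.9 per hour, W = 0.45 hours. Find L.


L = lambda * W = 2.9 * 0.45 = 1.31

1.31


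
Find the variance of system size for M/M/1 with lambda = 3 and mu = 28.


rho = 3/28; Var(N) = rho/(1-rho)^2 = 0.13

0.13


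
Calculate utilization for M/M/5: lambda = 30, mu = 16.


rho = lambda/(c*mu) = 30/(5*16) = 0.375

0.375


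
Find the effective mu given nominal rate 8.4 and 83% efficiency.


Effective rate = mu * efficiency = 8.4 * 0.83 = 6.97 per hour

6.97 per hour


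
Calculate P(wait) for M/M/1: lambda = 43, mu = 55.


P(wait) = rho = lambda/mu = 43/55 = 0.7818

0.7818


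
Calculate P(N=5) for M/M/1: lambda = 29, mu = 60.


rho = 29/60; P(n) = (1-rho)*rho^n = (1-29/60)*(29/60)^5 = 0.0136

0.0136


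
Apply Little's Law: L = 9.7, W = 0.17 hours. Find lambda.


lambda = L / W = 9.7 / 0.17 = 57.06 per hour

57.06 per hour


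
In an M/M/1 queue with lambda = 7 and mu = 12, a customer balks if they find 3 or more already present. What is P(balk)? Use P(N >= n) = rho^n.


P(N >= 3) = rho^3 = (7/12)^3 = 0.1985

0.1985


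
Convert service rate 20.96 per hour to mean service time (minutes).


Mean service time = 60/mu = 60/20.96 = 2.86 minutes

2.86 minutes


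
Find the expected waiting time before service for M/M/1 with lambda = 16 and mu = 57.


rho = 16/57; Wq = rho/(mu - lambda) = 0.0068 hours

0.0068 hours


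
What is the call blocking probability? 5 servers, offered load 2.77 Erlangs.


B(N,A) = (A^N/N!) / sum(A^k/k!, k=0..N) with N=5, A=2.77 = 0.0908

0.0908


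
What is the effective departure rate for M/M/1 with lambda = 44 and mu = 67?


For a stable queue (lambda < mu), throughput = lambda = 44 per hour

44 per hour


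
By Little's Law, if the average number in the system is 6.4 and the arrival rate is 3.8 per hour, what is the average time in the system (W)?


W = L / lambda = 6.4 / 3.8 = 1.6842 hours

1.6842 hours


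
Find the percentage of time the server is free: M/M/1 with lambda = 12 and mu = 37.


Idle fraction = (1 - rho) * 100 = (1 - 12/37) * 100 = 67.6%

67.6%


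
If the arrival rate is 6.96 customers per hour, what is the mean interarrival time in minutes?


Mean interarrival time = 60/lambda = 60/6.96 = 8.62 minutes

8.62 minutes


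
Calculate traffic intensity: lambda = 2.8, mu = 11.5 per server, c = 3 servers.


rho = lambda / (c * mu) = 2.8 / (3 * 11.5) = 0.0812

0.0812


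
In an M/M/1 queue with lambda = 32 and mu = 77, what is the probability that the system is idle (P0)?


P0 = 1 - rho = 1 - 32/77 = 0.5844

0.5844


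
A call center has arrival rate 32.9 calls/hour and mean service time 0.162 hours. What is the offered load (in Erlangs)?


Offered load a = lambda * E[S] = 32.9 * 0.162 = 5.33 Erlangs

5.33 Erlangs


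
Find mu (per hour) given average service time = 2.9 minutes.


mu = 60 / avg_service_time = 60 / 2.9 = 20.69 per hour

20.69 per hour


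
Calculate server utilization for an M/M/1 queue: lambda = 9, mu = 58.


rho = lambda/mu = 9/58 = 0.1552

0.1552


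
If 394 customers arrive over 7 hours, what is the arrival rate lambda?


lambda = total arrivals / time = 394 / 7 = 56.29 per hour

56.29 per hour


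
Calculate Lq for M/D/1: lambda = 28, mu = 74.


M/D/1: Lq = rho^2 / (2*(1-rho)) where rho = 28/74; Lq = 0.12

0.12


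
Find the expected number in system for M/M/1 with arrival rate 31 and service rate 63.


rho = 31/63; L = rho/(1-rho) = 0.97

0.97


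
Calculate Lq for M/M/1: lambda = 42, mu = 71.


rho = 42/71; Lq = rho^2/(1-rho) = 0.86

0.86


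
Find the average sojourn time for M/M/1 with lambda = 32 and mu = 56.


W = 1/(mu - lambda) = 1/(56 - 32) = 0.0417 hours

0.0417 hours


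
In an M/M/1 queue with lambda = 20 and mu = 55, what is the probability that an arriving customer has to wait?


P(wait) = rho = lambda/mu = 20/55 = 0.3636

0.3636


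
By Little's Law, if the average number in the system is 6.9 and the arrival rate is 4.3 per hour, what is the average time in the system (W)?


W = L / lambda = 6.9 / 4.3 = 1.6047 hours

1.6047 hours


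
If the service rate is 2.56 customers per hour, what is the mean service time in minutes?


Mean service time = 60/mu = 60/2.56 = 23.44 minutes

23.44 minutes


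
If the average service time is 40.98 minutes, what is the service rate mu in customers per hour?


mu = 60 / avg_service_time = 60 / 40.98 = 1.46 per hour

1.46 per hour


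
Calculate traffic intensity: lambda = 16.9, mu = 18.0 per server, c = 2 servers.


rho = lambda / (c * mu) = 16.9 / (2 * 18.0) = 0.4694

0.4694


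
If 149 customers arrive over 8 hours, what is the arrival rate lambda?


lambda = total arrivals / time = 149 / 8 = 18.63 per hour

18.63 per hour


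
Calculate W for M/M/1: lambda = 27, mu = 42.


W = 1/(mu - lambda) = 1/(42 - 27) = 0.0667 hours

0.0667 hours


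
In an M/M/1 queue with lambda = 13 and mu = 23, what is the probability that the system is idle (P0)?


P0 = 1 - rho = 1 - 13/23 = 0.4348

0.4348


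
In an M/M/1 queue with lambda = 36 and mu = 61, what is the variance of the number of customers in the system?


rho = 36/61; Var(N) = rho/(1-rho)^2 = 3.51

3.51


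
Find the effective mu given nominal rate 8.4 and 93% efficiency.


Effective rate = mu * efficiency = 8.4 * 0.93 = 7.81 per hour

7.81 per hour


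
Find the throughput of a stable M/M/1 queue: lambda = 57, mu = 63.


For a stable queue (lambda < mu), throughput = lambda = 57 per hour

57 per hour


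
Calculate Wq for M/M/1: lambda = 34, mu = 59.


rho = 34/59; Wq = rho/(mu - lambda) = 0.0231 hours

0.0231 hours


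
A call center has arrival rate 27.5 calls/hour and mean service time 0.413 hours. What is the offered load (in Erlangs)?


Offered load a = lambda * E[S] = 27.5 * 0.413 = 11.36 Erlangs

11.36 Erlangs


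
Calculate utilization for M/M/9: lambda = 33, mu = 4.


rho = lambda/(c*mu) = 33/(9*4) = 0.9167

0.9167


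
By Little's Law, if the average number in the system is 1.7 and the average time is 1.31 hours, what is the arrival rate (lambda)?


lambda = L / W = 1.7 / 1.31 = 1.3 per hour

1.3 per hour


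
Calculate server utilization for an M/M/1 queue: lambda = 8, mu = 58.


rho = lambda/mu = 8/58 = 0.1379

0.1379


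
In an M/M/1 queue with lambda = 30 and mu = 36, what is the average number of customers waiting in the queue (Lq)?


rho = 30/36; Lq = rho^2/(1-rho) = 4.17

4.17


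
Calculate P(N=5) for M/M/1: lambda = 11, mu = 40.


rho = 11/40; P(n) = (1-rho)*rho^n = (1-11/40)*(11/40)^5 = 0.0011

0.0011


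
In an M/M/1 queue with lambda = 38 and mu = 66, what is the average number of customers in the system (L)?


rho = 38/66; L = rho/(1-rho) = 1.36

1.36


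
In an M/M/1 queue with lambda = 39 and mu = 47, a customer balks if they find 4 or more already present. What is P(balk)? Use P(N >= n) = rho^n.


P(N >= 4) = rho^4 = (39/47)^4 = 0.4741

0.4741


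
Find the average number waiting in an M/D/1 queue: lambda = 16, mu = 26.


M/D/1: Lq = rho^2 / (2*(1-rho)) where rho = 16/26; Lq = 0.49

0.49


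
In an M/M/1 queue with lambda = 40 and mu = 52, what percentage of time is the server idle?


Idle fraction = (1 - rho) * 100 = (1 - 40/52) * 100 = 23.1%

23.1%


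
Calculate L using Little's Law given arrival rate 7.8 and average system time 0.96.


L = lambda * W = 7.8 * 0.96 = 7.49

7.49


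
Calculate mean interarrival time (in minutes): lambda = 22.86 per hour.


Mean interarrival time = 60/lambda = 60/22.86 = 2.62 minutes

2.62 minutes


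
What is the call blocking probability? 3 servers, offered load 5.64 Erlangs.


B(N,A) = (A^N/N!) / sum(A^k/k!, k=0..N) with N=3, A=5.64 = 0.5701

0.5701


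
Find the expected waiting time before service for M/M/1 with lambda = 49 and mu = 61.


rho = 49/61; Wq = rho/(mu - lambda) = 0.0669 hours

0.0669 hours


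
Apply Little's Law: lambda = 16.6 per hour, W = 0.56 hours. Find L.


L = lambda * W = 16.6 * 0.56 = 9.3

9.3


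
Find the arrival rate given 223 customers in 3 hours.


lambda = total arrivals / time = 223 / 3 = 74.33 per hour

74.33 per hour


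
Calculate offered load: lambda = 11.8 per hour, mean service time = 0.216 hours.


Offered load a = lambda * E[S] = 11.8 * 0.216 = 2.55 Erlangs

2.55 Erlangs


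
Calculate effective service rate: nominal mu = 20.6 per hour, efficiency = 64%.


Effective rate = mu * efficiency = 20.6 * 0.64 = 13.18 per hour

13.18 per hour


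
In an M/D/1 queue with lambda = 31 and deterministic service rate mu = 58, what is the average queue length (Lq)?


M/D/1: Lq = rho^2 / (2*(1-rho)) where rho = 31/58; Lq = 0.31

0.31


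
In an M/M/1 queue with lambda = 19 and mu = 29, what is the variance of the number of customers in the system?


rho = 19/29; Var(N) = rho/(1-rho)^2 = 5.51

5.51


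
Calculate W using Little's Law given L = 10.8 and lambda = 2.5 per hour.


W = L / lambda = 10.8 / 2.5 = 4.32 hours

4.32 hours


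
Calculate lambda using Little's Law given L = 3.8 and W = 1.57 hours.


lambda = L / W = 3.8 / 1.57 = 2.42 per hour

2.42 per hour


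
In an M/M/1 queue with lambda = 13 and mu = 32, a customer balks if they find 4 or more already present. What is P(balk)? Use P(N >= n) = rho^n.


P(N >= 4) = rho^4 = (13/32)^4 = 0.0272

0.0272


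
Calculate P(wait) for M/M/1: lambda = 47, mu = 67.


P(wait) = rho = lambda/mu = 47/67 = 0.7015

0.7015


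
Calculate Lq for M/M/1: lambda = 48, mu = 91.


rho = 48/91; Lq = rho^2/(1-rho) = 0.59

0.59


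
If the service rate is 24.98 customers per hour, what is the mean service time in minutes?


Mean service time = 60/mu = 60/24.98 = 2.4 minutes

2.4 minutes


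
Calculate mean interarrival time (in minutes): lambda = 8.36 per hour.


Mean interarrival time = 60/lambda = 60/8.36 = 7.18 minutes

7.18 minutes


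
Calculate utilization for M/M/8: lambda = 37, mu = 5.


rho = lambda/(c*mu) = 37/(8*5) = 0.925

0.925


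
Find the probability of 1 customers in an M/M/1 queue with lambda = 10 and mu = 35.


rho = 10/35; P(n) = (1-rho)*rho^n = (1-10/35)*(10/35)^1 = 0.2041

0.2041


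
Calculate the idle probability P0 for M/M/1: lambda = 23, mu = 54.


P0 = 1 - rho = 1 - 23/54 = 0.5741

0.5741


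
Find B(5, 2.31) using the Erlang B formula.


B(N,A) = (A^N/N!) / sum(A^k/k!, k=0..N) with N=5, A=2.31 = 0.0561

0.0561


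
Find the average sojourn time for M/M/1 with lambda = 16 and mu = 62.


W = 1/(mu - lambda) = 1/(62 - 16) = 0.0217 hours

0.0217 hours


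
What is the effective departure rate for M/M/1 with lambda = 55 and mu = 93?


For a stable queue (lambda < mu), throughput = lambda = 55 per hour

55 per hour


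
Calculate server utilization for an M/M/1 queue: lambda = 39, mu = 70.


rho = lambda/mu = 39/70 = 0.5571

0.5571


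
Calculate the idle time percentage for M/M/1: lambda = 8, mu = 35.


Idle fraction = (1 - rho) * 100 = (1 - 8/35) * 100 = 77.1%

77.1%


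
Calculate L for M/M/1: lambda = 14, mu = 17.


rho = 14/17; L = rho/(1-rho) = 4.67

4.67


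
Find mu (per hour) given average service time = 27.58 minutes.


mu = 60 / avg_service_time = 60 / 27.58 = 2.18 per hour

2.18 per hour


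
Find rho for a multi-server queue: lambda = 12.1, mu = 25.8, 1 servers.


rho = lambda / (c * mu) = 12.1 / (1 * 25.8) = 0.469

0.469


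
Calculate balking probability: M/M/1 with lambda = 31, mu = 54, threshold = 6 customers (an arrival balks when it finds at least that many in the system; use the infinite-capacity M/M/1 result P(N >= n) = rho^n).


P(N >= 6) = rho^6 = (31/54)^6 = 0.0358

0.0358


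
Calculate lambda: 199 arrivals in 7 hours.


lambda = total arrivals / time = 199 / 7 = 28.43 per hour

28.43 per hour


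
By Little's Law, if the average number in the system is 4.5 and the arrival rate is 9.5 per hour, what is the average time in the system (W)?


W = L / lambda = 4.5 / 9.5 = 0.4737 hours

0.4737 hours


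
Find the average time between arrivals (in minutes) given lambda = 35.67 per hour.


Mean interarrival time = 60/lambda = 60/35.67 = 1.68 minutes

1.68 minutes


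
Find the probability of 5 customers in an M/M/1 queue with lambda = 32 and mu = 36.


rho = 32/36; P(n) = (1-rho)*rho^n = (1-32/36)*(32/36)^5 = 0.0617

0.0617


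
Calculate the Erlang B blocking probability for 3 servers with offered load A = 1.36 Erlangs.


B(N,A) = (A^N/N!) / sum(A^k/k!, k=0..N) with N=3, A=1.36 = 0.1132

0.1132


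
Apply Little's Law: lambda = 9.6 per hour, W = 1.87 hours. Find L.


L = lambda * W = 9.6 * 1.87 = 17.95

17.95


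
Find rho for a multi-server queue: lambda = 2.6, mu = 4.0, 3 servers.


rho = lambda / (c * mu) = 2.6 / (3 * 4.0) = 0.2167

0.2167


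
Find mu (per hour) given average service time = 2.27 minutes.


mu = 60 / avg_service_time = 60 / 2.27 = 26.43 per hour

26.43 per hour


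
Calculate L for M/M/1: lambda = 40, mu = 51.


rho = 40/51; L = rho/(1-rho) = 3.64

3.64


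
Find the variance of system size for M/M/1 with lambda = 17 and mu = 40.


rho = 17/40; Var(N) = rho/(1-rho)^2 = 1.29

1.29


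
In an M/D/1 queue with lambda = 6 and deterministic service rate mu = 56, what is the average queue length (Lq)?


M/D/1: Lq = rho^2 / (2*(1-rho)) where rho = 6/56; Lq = 0.01

0.01


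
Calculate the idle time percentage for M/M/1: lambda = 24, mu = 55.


Idle fraction = (1 - rho) * 100 = (1 - 24/55) * 100 = 56.4%

56.4%


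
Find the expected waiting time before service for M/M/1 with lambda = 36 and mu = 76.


rho = 36/76; Wq = rho/(mu - lambda) = 0.0118 hours

0.0118 hours


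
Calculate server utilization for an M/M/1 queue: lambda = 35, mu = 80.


rho = lambda/mu = 35/80 = 0.4375

0.4375


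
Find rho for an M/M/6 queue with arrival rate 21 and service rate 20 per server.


rho = lambda/(c*mu) = 21/(6*20) = 0.175

0.175


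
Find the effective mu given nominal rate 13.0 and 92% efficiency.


Effective rate = mu * efficiency = 13.0 * 0.92 = 11.96 per hour

11.96 per hour


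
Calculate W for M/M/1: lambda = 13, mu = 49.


W = 1/(mu - lambda) = 1/(49 - 13) = 0.0278 hours

0.0278 hours


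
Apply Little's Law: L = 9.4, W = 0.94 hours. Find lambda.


lambda = L / W = 9.4 / 0.94 = 10.0 per hour

10.0 per hour


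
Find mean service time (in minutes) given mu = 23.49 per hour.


Mean service time = 60/mu = 60/23.49 = 2.55 minutes

2.55 minutes


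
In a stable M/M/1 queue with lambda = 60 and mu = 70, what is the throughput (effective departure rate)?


For a stable queue (lambda < mu), throughput = lambda = 60 per hour

60 per hour


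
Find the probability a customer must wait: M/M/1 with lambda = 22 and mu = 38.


P(wait) = rho = lambda/mu = 22/38 = 0.5789

0.5789


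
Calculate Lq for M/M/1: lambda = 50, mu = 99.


rho = 50/99; Lq = rho^2/(1-rho) = 0.52

0.52


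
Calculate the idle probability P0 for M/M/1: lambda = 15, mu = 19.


P0 = 1 - rho = 1 - 15/19 = 0.2105

0.2105


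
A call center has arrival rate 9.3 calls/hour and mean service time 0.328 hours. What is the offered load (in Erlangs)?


Offered load a = lambda * E[S] = 9.3 * 0.328 = 3.05 Erlangs

3.05 Erlangs


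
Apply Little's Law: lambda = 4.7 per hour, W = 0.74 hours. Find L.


L = lambda * W = 4.7 * 0.74 = 3.48

3.48


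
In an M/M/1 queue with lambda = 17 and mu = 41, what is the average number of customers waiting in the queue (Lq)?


rho = 17/41; Lq = rho^2/(1-rho) = 0.29

0.29


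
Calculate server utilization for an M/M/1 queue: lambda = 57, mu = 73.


rho = lambda/mu = 57/73 = 0.7808

0.7808


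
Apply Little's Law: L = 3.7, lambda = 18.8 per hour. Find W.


W = L / lambda = 3.7 / 18.8 = 0.1968 hours

0.1968 hours


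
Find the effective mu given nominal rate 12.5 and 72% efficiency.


Effective rate = mu * efficiency = 12.5 * 0.72 = 9.0 per hour

9.0 per hour


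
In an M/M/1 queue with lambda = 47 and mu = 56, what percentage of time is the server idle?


Idle fraction = (1 - rho) * 100 = (1 - 47/56) * 100 = 16.1%

16.1%


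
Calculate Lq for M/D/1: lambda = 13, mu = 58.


M/D/1: Lq = rho^2 / (2*(1-rho)) where rho = 13/58; Lq = 0.03

0.03


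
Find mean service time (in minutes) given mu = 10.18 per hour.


Mean service time = 60/mu = 60/10.18 = 5.89 minutes

5.89 minutes


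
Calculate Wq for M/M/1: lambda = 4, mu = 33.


rho = 4/33; Wq = rho/(mu - lambda) = 0.0042 hours

0.0042 hours


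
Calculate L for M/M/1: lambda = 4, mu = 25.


rho = 4/25; L = rho/(1-rho) = 0.19

0.19


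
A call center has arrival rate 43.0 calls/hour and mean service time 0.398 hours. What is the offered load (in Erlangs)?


Offered load a = lambda * E[S] = 43.0 * 0.398 = 17.11 Erlangs

17.11 Erlangs


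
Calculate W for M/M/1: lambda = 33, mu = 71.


W = 1/(mu - lambda) = 1/(71 - 33) = 0.0263 hours

0.0263 hours


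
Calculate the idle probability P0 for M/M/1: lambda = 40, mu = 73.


P0 = 1 - rho = 1 - 40/73 = 0.4521

0.4521


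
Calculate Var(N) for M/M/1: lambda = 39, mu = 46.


rho = 39/46; Var(N) = rho/(1-rho)^2 = 36.61

36.61


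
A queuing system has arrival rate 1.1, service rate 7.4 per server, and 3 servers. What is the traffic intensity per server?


rho = lambda / (c * mu) = 1.1 / (3 * 7.4) = 0.0495

0.0495


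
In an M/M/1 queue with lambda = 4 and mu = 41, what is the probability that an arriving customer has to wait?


P(wait) = rho = lambda/mu = 4/41 = 0.0976

0.0976


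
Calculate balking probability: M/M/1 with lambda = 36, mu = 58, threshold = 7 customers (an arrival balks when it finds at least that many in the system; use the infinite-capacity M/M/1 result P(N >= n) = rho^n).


P(N >= 7) = rho^7 = (36/58)^7 = 0.0355

0.0355


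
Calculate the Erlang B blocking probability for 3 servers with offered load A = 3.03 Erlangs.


B(N,A) = (A^N/N!) / sum(A^k/k!, k=0..N) with N=3, A=3.03 = 0.3497

0.3497


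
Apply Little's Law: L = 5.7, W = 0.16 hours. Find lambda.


lambda = L / W = 5.7 / 0.16 = 35.63 per hour

35.63 per hour


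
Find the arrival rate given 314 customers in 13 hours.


lambda = total arrivals / time = 314 / 13 = 24.15 per hour

24.15 per hour


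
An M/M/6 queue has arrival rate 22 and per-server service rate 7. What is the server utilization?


rho = lambda/(c*mu) = 22/(6*7) = 0.5238

0.5238


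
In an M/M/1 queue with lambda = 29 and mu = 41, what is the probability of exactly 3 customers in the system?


rho = 29/41; P(n) = (1-rho)*rho^n = (1-29/41)*(29/41)^3 = 0.1036

0.1036


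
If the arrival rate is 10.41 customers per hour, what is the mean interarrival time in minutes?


Mean interarrival time = 60/lambda = 60/10.41 = 5.76 minutes

5.76 minutes


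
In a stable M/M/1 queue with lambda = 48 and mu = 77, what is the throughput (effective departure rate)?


For a stable queue (lambda < mu), throughput = lambda = 48 per hour

48 per hour


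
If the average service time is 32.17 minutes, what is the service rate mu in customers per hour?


mu = 60 / avg_service_time = 60 / 32.17 = 1.87 per hour

1.87 per hour


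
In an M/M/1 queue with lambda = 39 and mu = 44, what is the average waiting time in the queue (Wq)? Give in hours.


rho = 39/44; Wq = rho/(mu - lambda) = 0.1773 hours

0.1773 hours


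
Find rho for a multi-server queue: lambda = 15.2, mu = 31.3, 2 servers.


rho = lambda / (c * mu) = 15.2 / (2 * 31.3) = 0.2428

0.2428


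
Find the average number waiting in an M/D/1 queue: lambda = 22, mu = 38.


M/D/1: Lq = rho^2 / (2*(1-rho)) where rho = 22/38; Lq = 0.4

0.4


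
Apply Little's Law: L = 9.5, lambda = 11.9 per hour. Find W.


W = L / lambda = 9.5 / 11.9 = 0.7983 hours

0.7983 hours


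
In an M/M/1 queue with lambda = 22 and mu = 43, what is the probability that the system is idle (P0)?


P0 = 1 - rho = 1 - 22/43 = 0.4884

0.4884


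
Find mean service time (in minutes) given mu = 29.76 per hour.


Mean service time = 60/mu = 60/29.76 = 2.02 minutes

2.02 minutes


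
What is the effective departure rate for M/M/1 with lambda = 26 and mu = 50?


For a stable queue (lambda < mu), throughput = lambda = 26 per hour

26 per hour


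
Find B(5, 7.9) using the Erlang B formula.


B(N,A) = (A^N/N!) / sum(A^k/k!, k=0..N) with N=5, A=7.9 = 0.474

0.474


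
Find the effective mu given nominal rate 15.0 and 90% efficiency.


Effective rate = mu * efficiency = 15.0 * 0.9 = 13.5 per hour

13.5 per hour


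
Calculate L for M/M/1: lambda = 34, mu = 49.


rho = 34/49; L = rho/(1-rho) = 2.27

2.27


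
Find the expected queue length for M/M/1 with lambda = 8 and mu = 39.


rho = 8/39; Lq = rho^2/(1-rho) = 0.05

0.05


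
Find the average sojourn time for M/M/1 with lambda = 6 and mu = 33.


W = 1/(mu - lambda) = 1/(33 - 6) = 0.037 hours

0.037 hours


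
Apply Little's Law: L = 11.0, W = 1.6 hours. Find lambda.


lambda = L / W = 11.0 / 1.6 = 6.88 per hour

6.88 per hour


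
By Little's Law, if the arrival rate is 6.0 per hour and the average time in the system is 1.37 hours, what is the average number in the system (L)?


L = lambda * W = 6.0 * 1.37 = 8.22

8.22


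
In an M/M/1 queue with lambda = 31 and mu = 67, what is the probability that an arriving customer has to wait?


P(wait) = rho = lambda/mu = 31/67 = 0.4627

0.4627


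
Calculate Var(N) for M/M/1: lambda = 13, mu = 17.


rho = 13/17; Var(N) = rho/(1-rho)^2 = 13.81

13.81


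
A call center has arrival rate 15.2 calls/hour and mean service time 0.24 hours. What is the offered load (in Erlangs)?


Offered load a = lambda * E[S] = 15.2 * 0.24 = 3.65 Erlangs

3.65 Erlangs


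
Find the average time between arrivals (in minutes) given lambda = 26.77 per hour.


Mean interarrival time = 60/lambda = 60/26.77 = 2.24 minutes

2.24 minutes


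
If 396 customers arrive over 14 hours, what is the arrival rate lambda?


lambda = total arrivals / time = 396 / 14 = 28.29 per hour

28.29 per hour


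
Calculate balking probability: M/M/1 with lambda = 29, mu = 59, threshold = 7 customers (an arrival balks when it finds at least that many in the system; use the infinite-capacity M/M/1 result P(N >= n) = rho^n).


P(N >= 7) = rho^7 = (29/59)^7 = 0.0069

0.0069


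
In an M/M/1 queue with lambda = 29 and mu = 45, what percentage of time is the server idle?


Idle fraction = (1 - rho) * 100 = (1 - 29/45) * 100 = 35.6%

35.6%


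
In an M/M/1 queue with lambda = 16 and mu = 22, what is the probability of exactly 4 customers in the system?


rho = 16/22; P(n) = (1-rho)*rho^n = (1-16/22)*(16/22)^4 = 0.0763

0.0763


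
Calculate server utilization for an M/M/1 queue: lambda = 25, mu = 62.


rho = lambda/mu = 25/62 = 0.4032

0.4032


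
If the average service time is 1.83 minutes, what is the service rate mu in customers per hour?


mu = 60 / avg_service_time = 60 / 1.83 = 32.79 per hour

32.79 per hour


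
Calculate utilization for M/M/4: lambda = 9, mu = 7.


rho = lambda/(c*mu) = 9/(4*7) = 0.3214

0.3214


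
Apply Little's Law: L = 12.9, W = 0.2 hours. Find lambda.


lambda = L / W = 12.9 / 0.2 = 64.5 per hour

64.5 per hour


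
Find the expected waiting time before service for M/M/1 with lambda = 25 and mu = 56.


rho = 25/56; Wq = rho/(mu - lambda) = 0.0144 hours

0.0144 hours


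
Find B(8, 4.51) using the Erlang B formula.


B(N,A) = (A^N/N!) / sum(A^k/k!, k=0..N) with N=8, A=4.51 = 0.0487

0.0487


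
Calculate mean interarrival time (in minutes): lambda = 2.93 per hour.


Mean interarrival time = 60/lambda = 60/2.93 = 20.48 minutes

20.48 minutes


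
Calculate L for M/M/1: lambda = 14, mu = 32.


rho = 14/32; L = rho/(1-rho) = 0.78

0.78


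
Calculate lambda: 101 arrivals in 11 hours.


lambda = total arrivals / time = 101 / 11 = 9.18 per hour

9.18 per hour


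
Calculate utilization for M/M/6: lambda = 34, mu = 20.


rho = lambda/(c*mu) = 34/(6*20) = 0.2833

0.2833


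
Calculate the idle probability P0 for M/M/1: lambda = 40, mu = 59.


P0 = 1 - rho = 1 - 40/59 = 0.322

0.322


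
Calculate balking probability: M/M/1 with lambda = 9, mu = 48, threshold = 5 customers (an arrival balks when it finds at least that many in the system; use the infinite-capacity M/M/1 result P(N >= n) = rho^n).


P(N >= 5) = rho^5 = (9/48)^5 = 0.0002

0.0002


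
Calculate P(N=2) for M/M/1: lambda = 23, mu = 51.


rho = 23/51; P(n) = (1-rho)*rho^n = (1-23/51)*(23/51)^2 = 0.1117

0.1117


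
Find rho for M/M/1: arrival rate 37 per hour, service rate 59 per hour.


rho = lambda/mu = 37/59 = 0.6271

0.6271


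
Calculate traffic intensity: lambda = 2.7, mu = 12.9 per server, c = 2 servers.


rho = lambda / (c * mu) = 2.7 / (2 * 12.9) = 0.1047

0.1047


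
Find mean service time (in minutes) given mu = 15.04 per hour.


Mean service time = 60/mu = 60/15.04 = 3.99 minutes

3.99 minutes


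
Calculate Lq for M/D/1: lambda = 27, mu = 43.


M/D/1: Lq = rho^2 / (2*(1-rho)) where rho = 27/43; Lq = 0.53

0.53


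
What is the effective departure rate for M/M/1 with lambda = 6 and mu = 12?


For a stable queue (lambda < mu), throughput = lambda = 6 per hour

6 per hour


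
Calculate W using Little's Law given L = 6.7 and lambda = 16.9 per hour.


W = L / lambda = 6.7 / 16.9 = 0.3964 hours

0.3964 hours


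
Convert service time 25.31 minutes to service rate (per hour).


mu = 60 / avg_service_time = 60 / 25.31 = 2.37 per hour

2.37 per hour


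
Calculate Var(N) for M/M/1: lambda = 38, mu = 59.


rho = 38/59; Var(N) = rho/(1-rho)^2 = 5.08

5.08


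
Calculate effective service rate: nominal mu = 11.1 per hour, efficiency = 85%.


Effective rate = mu * efficiency = 11.1 * 0.85 = 9.44 per hour

9.44 per hour


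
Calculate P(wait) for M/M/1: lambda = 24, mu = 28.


P(wait) = rho = lambda/mu = 24/28 = 0.8571

0.8571


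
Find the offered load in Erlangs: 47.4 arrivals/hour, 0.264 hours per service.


Offered load a = lambda * E[S] = 47.4 * 0.264 = 12.51 Erlangs

12.51 Erlangs


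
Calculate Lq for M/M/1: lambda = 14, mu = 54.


rho = 14/54; Lq = rho^2/(1-rho) = 0.09

0.09


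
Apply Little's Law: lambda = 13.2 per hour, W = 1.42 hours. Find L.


L = lambda * W = 13.2 * 1.42 = 18.74

18.74


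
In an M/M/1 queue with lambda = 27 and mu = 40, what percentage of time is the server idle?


Idle fraction = (1 - rho) * 100 = (1 - 27/40) * 100 = 32.5%

32.5%


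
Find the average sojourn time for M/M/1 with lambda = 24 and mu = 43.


W = 1/(mu - lambda) = 1/(43 - 24) = 0.0526 hours

0.0526 hours


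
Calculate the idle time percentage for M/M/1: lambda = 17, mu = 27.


Idle fraction = (1 - rho) * 100 = (1 - 17/27) * 100 = 37.0%

37.0%


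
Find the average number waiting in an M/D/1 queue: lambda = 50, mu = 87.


M/D/1: Lq = rho^2 / (2*(1-rho)) where rho = 50/87; Lq = 0.39

0.39


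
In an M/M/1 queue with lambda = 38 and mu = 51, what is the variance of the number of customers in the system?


rho = 38/51; Var(N) = rho/(1-rho)^2 = 11.47

11.47


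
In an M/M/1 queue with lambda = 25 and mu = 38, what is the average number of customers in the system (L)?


rho = 25/38; L = rho/(1-rho) = 1.92

1.92


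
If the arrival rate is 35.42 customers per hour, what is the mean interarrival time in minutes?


Mean interarrival time = 60/lambda = 60/35.42 = 1.69 minutes

1.69 minutes


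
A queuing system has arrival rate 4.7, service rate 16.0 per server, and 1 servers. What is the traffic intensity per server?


rho = lambda / (c * mu) = 4.7 / (1 * 16.0) = 0.2938

0.2938


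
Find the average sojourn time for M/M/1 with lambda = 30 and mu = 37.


W = 1/(mu - lambda) = 1/(37 - 30) = 0.1429 hours

0.1429 hours


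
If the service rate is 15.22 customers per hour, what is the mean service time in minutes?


Mean service time = 60/mu = 60/15.22 = 3.94 minutes

3.94 minutes


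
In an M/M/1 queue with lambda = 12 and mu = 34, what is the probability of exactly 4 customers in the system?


rho = 12/34; P(n) = (1-rho)*rho^n = (1-12/34)*(12/34)^4 = 0.01

0.01


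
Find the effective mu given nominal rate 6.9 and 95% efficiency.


Effective rate = mu * efficiency = 6.9 * 0.95 = 6.56 per hour

6.56 per hour


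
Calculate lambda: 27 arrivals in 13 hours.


lambda = total arrivals / time = 27 / 13 = 2.08 per hour

2.08 per hour


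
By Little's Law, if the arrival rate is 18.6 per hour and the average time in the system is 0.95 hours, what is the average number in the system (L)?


L = lambda * W = 18.6 * 0.95 = 17.67

17.67


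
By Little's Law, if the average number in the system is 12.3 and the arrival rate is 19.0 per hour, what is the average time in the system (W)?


W = L / lambda = 12.3 / 19.0 = 0.6474 hours

0.6474 hours


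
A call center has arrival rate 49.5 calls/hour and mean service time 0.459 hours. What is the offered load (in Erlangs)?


Offered load a = lambda * E[S] = 49.5 * 0.459 = 22.72 Erlangs

22.72 Erlangs


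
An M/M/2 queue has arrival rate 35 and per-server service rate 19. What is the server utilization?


rho = lambda/(c*mu) = 35/(2*19) = 0.9211

0.9211


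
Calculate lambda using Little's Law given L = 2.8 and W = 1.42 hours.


lambda = L / W = 2.8 / 1.42 = 1.97 per hour

1.97 per hour


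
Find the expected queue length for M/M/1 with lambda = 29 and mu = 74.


rho = 29/74; Lq = rho^2/(1-rho) = 0.25

0.25


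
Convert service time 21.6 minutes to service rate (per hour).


mu = 60 / avg_service_time = 60 / 21.6 = 2.78 per hour

2.78 per hour


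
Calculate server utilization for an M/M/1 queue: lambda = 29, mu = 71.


rho = lambda/mu = 29/71 = 0.4085

0.4085


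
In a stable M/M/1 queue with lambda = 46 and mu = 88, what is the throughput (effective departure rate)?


For a stable queue (lambda < mu), throughput = lambda = 46 per hour

46 per hour


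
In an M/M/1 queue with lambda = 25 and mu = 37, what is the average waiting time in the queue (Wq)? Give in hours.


rho = 25/37; Wq = rho/(mu - lambda) = 0.0563 hours

0.0563 hours


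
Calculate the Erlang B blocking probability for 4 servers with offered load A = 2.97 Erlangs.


B(N,A) = (A^N/N!) / sum(A^k/k!, k=0..N) with N=4, A=2.97 = 0.2028

0.2028


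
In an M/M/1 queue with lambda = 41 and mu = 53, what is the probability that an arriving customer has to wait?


P(wait) = rho = lambda/mu = 41/53 = 0.7736

0.7736


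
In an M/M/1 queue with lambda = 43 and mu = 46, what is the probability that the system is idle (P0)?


P0 = 1 - rho = 1 - 43/46 = 0.0652

0.0652


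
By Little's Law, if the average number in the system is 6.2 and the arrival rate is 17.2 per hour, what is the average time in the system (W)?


W = L / lambda = 6.2 / 17.2 = 0.3605 hours

0.3605 hours


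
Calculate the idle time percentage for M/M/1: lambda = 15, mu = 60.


Idle fraction = (1 - rho) * 100 = (1 - 15/60) * 100 = 75.0%

75.0%


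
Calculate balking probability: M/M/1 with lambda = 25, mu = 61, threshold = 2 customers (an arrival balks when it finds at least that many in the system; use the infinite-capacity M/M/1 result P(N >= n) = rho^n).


P(N >= 2) = rho^2 = (25/61)^2 = 0.168

0.168


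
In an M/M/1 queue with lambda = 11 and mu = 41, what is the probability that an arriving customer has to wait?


P(wait) = rho = lambda/mu = 11/41 = 0.2683

0.2683


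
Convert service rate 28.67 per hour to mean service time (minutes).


Mean service time = 60/mu = 60/28.67 = 2.09 minutes

2.09 minutes


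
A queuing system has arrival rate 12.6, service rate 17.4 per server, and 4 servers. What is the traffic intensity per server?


rho = lambda / (c * mu) = 12.6 / (4 * 17.4) = 0.181

0.181


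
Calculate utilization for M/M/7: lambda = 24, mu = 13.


rho = lambda/(c*mu) = 24/(7*13) = 0.2637

0.2637


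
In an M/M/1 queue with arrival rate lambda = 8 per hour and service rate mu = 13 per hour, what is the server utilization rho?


rho = lambda/mu = 8/13 = 0.6154

0.6154


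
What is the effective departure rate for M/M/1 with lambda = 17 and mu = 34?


For a stable queue (lambda < mu), throughput = lambda = 17 per hour

17 per hour


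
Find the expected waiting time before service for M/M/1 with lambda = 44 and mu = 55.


rho = 44/55; Wq = rho/(mu - lambda) = 0.0727 hours

0.0727 hours


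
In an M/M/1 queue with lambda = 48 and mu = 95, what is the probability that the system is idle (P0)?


P0 = 1 - rho = 1 - 48/95 = 0.4947

0.4947


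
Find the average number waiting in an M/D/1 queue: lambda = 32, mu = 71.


M/D/1: Lq = rho^2 / (2*(1-rho)) where rho = 32/71; Lq = 0.18

0.18
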